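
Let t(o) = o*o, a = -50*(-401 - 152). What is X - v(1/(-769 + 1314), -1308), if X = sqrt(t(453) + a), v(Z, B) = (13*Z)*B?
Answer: 156/5 + sqrt(232859) ≈ 513.75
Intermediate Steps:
a = 27650 (a = -50*(-553) = 27650)
t(o) = o**2
v(Z, B) = 13*B*Z
X = sqrt(232859) (X = sqrt(453**2 + 27650) = sqrt(205209 + 27650) = sqrt(232859) ≈ 482.55)
X - v(1/(-769 + 1314), -1308) = sqrt(232859) - 13*(-1308)/(-769 + 1314) = sqrt(232859) - 13*(-1308)/545 = sqrt(232859) - 1*(-156/5) = sqrt(232859) + 156/5 = 156/5 + sqrt(232859)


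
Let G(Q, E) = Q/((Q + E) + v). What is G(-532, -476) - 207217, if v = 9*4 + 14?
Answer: -99256677/479 ≈ -2.0722e+5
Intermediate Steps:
v = 50 (v = 36 + 14 = 50)
G(Q, E) = Q/(50 + E + Q) (G(Q, E) = Q/((Q + E) + 50) = Q/((E + Q) + 50) = Q/(50 + E + Q))
G(-532, -476) - 207217 = -532/(50 - 476 - 532) - 207217 = -532/(-958) - 207217 = -532*(-1/958) - 207217 = 266/479 - 207217 = -99256677/479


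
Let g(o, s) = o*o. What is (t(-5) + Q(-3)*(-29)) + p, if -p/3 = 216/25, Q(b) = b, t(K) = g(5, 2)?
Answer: 2152/25 ≈ 86.080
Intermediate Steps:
g(o, s) = o²
t(K) = 25 (t(K) = 5² = 25)
p = -648/25 ≈ -25.920
(t(-5) + Q(-3)*(-29)) + p = (25 - 3*(-29)) - 648/25 = (25 + 87) - 648/25 = 112 - 648/25 = 2152/25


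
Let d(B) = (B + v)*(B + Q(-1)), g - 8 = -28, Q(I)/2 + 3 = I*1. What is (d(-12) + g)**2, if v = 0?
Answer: 48400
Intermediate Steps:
Q(I) = -6 + 2*I (Q(I) = -6 + 2*(I*1) = -6 + 2*I)
g = -20 (g = 8 - 28 = -20)
d(B) = B*(-8 + B) (d(B) = (B + 0)*(B + (-6 + 2*(-1))) = B*(B + (-6 - 2)) = B*(B - 8) = B*(-8 + B))
(d(-12) + g)**2 = (-12*(-8 - 12) - 20)**2 = (-12*(-20) - 20)**2 = (240 - 20)**2 = 220**2 = 48400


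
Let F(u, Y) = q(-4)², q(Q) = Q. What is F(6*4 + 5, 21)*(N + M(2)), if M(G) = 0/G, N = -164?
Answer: -2624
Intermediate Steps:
F(u, Y) = 16 (F(u, Y) = (-4)² = 16)
M(G) = 0
F(6*4 + 5, 21)*(N + M(2)) = 16*(-164 + 0) = 16*(-164) = -2624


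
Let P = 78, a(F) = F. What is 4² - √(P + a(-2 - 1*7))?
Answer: 16 - √69 ≈ 7.6934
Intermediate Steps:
4² - √(P + a(-2 - 1*7)) = 4² - √(78 + (-2 - 1*7)) = 16 - √(78 + (-2 - 7)) = 16 - √(78 - 9) = 16 - √69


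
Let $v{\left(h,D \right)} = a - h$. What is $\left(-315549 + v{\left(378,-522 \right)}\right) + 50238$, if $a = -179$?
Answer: $-265868$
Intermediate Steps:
$v{\left(h,D \right)} = -179 - h$
$\left(-315549 + v{\left(378,-522 \right)}\right) + 50238 = \left(-315549 - 557\right) + 50238 = -316106 + 50238 = -265868$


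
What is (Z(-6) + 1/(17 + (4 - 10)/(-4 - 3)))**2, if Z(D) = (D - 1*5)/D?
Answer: 2007889/562500 ≈ 3.5696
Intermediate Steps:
Z(D) = (-5 + D)/D (Z(D) = (D - 5)/D = (-5 + D)/D)
(Z(-6) + 1/(17 + (4 - 10)/(-4 - 3)))**2 = ((-5 - 6)/(-6) + 1/(17 + (4 - 10)/(-4 - 3)))**2 = (-1/6*(-11) + 1/(17 - 6/(-7)))**2 = (11/6 + 1/(17 - 6*(-1/7)))**2 = (11/6 + 1/(17 + 6/7))**2 = (11/6 + 1/(125/7))**2 = (11/6 + 7/125)**2 = (1417/750)**2 = 2007889/562500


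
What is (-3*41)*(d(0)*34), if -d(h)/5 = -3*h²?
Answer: 0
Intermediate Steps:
d(h) = 15*h² (d(h) = -(-15)*h² = 15*h²)
(-3*41)*(d(0)*34) = (-3*41)*((15*0²)*34) = -123*15*0*34 = -0*34 = -123*0 = 0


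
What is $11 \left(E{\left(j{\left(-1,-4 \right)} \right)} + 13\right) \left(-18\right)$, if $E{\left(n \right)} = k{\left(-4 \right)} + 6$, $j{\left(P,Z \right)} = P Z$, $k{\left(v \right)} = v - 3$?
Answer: $-2376$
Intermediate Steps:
$k{\left(v \right)} = -3 + v$ ($k{\left(v \right)} = v - 3 = -3 + v$)
$E{\left(n \right)} = -1$ ($E{\left(n \right)} = \left(-3 - 4\right) + 6 = -7 + 6 = -1$)
$11 \left(E{\left(j{\left(-1,-4 \right)} \right)} + 13\right) \left(-18\right) = 11 \left(-1 + 13\right) \left(-18\right) = 11 \cdot 12 \left(-18\right) = 11 \left(-216\right) = -2376$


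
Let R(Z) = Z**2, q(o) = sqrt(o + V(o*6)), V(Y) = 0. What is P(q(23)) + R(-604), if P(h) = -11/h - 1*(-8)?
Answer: 364824 - 11*sqrt(23)/23 ≈ 3.6482e+5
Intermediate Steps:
q(o) = sqrt(o) (q(o) = sqrt(o + 0) = sqrt(o))
P(h) = 8 - 11/h (P(h) = -11/h + 8 = 8 - 11/h)
P(q(23)) + R(-604) = (8 - 11*sqrt(23)/23) + (-604)**2 = (8 - 11*sqrt(23)/23) + 364816 = 364824 - 11*sqrt(23)/23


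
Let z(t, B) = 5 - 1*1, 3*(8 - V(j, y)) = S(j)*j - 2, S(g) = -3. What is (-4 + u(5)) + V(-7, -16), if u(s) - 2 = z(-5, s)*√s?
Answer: -⅓ + 4*√5 ≈ 8.6109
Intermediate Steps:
V(j, y) = 26/3 + j (V(j, y) = 8 - (-3*j - 2)/3 = 8 - (-2 - 3*j)/3 = 8 + (⅔ + j) = 26/3 + j)
z(t, B) = 4 (z(t, B) = 5 - 1 = 4)
u(s) = 2 + 4*√s
(-4 + u(5)) + V(-7, -16) = (-4 + (2 + 4*√5)) + (26/3 - 7) = (-2 + 4*√5) + 5/3 = -⅓ + 4*√5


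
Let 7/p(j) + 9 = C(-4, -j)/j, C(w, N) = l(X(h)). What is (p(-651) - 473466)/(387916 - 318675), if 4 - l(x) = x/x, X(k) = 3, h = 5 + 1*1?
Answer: -925154083/135296914 ≈ -6.8380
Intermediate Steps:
h = 6 (h = 5 + 1 = 6)
l(x) = 3 (l(x) = 4 - x/x = 4 - 1*1 = 4 - 1 = 3)
C(w, N) = 3
p(j) = 7/(-9 + 3/j)
(p(-651) - 473466)/(387916 - 318675) = (-7*(-651)/(-3 + 9*(-651)) - 473466)/(387916 - 318675) = (-7*(-651)/(-3 - 5859) - 473466)/69241 = (-7*(-651)/(-5862) - 473466)*(1/69241) = (-7*(-651)*(-1/5862) - 473466)*(1/69241) = (-1519/1954 - 473466)*(1/69241) = -925154083/1954*1/69241 = -925154083/135296914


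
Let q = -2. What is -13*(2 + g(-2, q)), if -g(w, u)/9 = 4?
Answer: 442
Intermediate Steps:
g(w, u) = -36 (g(w, u) = -9*4 = -36)
-13*(2 + g(-2, q)) = -13*(2 - 36) = -13*(-34) = 442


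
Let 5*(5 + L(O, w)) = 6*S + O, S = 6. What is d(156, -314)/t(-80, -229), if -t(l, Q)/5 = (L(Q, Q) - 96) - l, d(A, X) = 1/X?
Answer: -1/93572 ≈ -1.0687e-5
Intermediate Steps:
L(O, w) = 11/5 + O/5 (L(O, w) = -5 + (6*6 + O)/5 = -5 + (36 + O)/5 = -5 + (36/5 + O/5) = 11/5 + O/5)
t(l, Q) = 469 - Q + 5*l (t(l, Q) = -5*(((11/5 + Q/5) - 96) - l) = -5*((-469/5 + Q/5) - l) = -5*(-469/5 - l + Q/5) = 469 - Q + 5*l)
d(156, -314)/t(-80, -229) = 1/((-314)*(469 - 1*(-229) + 5*(-80))) = -1/(314*(469 + 229 - 400)) = -1/314/298 = -1/314*1/298 = -1/93572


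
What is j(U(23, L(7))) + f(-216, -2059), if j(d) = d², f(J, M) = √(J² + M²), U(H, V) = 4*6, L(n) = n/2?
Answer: 576 + √4286137 ≈ 2646.3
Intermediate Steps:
L(n) = n/2 (L(n) = n*(½) = n/2)
U(H, V) = 24
j(U(23, L(7))) + f(-216, -2059) = 24² + √((-216)² + (-2059)²) = 576 + √(46656 + 4239481) = 576 + √4286137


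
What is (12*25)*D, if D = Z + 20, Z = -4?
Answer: 4800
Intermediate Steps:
D = 16 (D = -4 + 20 = 16)
(12*25)*D = (12*25)*16 = 300*16 = 4800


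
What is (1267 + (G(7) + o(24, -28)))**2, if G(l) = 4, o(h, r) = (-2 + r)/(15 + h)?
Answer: 272679169/169 ≈ 1.6135e+6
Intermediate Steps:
o(h, r) = (-2 + r)/(15 + h)
(1267 + (G(7) + o(24, -28)))**2 = (1267 + (4 + (-2 - 28)/(15 + 24)))**2 = (1267 + (4 - 30/39))**2 = (1267 + (4 + (1/39)*(-30)))**2 = (1267 + (4 - 10/13))**2 = (1267 + 42/13)**2 = (16513/13)**2 = 272679169/169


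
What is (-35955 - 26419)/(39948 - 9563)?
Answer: -62374/30385 ≈ -2.0528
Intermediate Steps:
(-35955 - 26419)/(39948 - 9563) = -62374/30385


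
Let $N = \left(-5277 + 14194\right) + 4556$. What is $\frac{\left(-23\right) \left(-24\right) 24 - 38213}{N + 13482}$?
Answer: $- \frac{4993}{5391} \approx -0.92617$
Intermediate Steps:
$N = 13473$ ($N = 8917 + 4556 = 13473$)
$\frac{\left(-23\right) \left(-24\right) 24 - 38213}{N + 13482} = \frac{\left(-23\right) \left(-24\right) 24 - 38213}{13473 + 13482} = \frac{552 \cdot 24 - 38213}{26955} = \left(13248 - 38213\right) \frac{1}{26955} = \left(-24965\right) \frac{1}{26955} = - \frac{4993}{5391}$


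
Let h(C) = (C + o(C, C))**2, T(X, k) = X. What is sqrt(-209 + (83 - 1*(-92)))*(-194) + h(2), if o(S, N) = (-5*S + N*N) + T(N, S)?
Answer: 4 - 194*I*sqrt(34) ≈ 4.0 - 1131.2*I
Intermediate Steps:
o(S, N) = N + N**2 - 5*S (o(S, N) = (-5*S + N*N) + N = (-5*S + N**2) + N = (N**2 - 5*S) + N = N + N**2 - 5*S)
h(C) = (C**2 - 3*C)**2 (h(C) = (C + (C + C**2 - 5*C))**2 = (C + (C**2 - 4*C))**2 = (C**2 - 3*C)**2)
sqrt(-209 + (83 - 1*(-92)))*(-194) + h(2) = sqrt(-209 + (83 - 1*(-92)))*(-194) + 2**2*(-3 + 2)**2 = sqrt(-209 + (83 + 92))*(-194) + 4*(-1)**2 = sqrt(-209 + 175)*(-194) + 4*1 = sqrt(-34)*(-194) + 4 = (I*sqrt(34))*(-194) + 4 = -194*I*sqrt(34) + 4 = 4 - 194*I*sqrt(34)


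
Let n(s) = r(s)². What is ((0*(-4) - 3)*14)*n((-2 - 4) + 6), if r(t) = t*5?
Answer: 0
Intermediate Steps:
r(t) = 5*t
n(s) = 25*s² (n(s) = (5*s)² = 25*s²)
((0*(-4) - 3)*14)*n((-2 - 4) + 6) = ((0*(-4) - 3)*14)*(25*((-2 - 4) + 6)²) = ((0 - 3)*14)*(25*(-6 + 6)²) = (-3*14)*(25*0²) = -1050*0 = -42*0 = 0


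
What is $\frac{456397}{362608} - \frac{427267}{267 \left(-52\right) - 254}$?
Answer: $\frac{80691486561}{2563275952} \approx 31.48$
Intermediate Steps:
$\frac{456397}{362608} - \frac{427267}{267 \left(-52\right) - 254} = 456397 \cdot \frac{1}{362608} - \frac{427267}{-13884 - 254} = \frac{456397}{362608} - \frac{427267}{-14138} = \frac{456397}{362608} - - \frac{427267}{14138} = \frac{456397}{362608} + \frac{427267}{14138} = \frac{80691486561}{2563275952}$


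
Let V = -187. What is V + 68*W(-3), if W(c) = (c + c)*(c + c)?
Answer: 2261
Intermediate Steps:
W(c) = 4*c**2 (W(c) = (2*c)*(2*c) = 4*c**2)
V + 68*W(-3) = -187 + 68*(4*(-3)**2) = -187 + 68*(4*9) = -187 + 68*36 = -187 + 2448 = 2261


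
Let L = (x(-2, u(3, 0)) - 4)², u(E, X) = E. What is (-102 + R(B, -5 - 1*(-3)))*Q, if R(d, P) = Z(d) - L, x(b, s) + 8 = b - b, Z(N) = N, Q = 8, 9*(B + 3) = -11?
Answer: -18016/9 ≈ -2001.8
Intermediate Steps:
B = -38/9 (B = -3 + (⅑)*(-11) = -3 - 11/9 = -38/9 ≈ -4.2222)
x(b, s) = -8 (x(b, s) = -8 + (b - b) = -8 + 0 = -8)
L = 144 (L = (-8 - 4)² = (-12)² = 144)
R(d, P) = -144 + d (R(d, P) = d - 1*144 = d - 144 = -144 + d)
(-102 + R(B, -5 - 1*(-3)))*Q = (-102 + (-144 - 38/9))*8 = (-102 - 1334/9)*8 = -2252/9*8 = -18016/9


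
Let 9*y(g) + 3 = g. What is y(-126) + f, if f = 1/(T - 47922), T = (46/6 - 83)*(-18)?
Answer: -667447/46566 ≈ -14.333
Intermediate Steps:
y(g) = -⅓ + g/9
T = 1356 (T = (46*(⅙) - 83)*(-18) = (23/3 - 83)*(-18) = -226/3*(-18) = 1356)
f = -1/46566 (f = 1/(1356 - 47922) = 1/(-46566) = -1/46566 ≈ -2.1475e-5)
y(-126) + f = (-⅓ + (⅑)*(-126)) - 1/46566 = (-⅓ - 14) - 1/46566 = -43/3 - 1/46566 = -667447/46566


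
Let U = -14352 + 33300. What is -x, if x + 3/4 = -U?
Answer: 75795/4 ≈ 18949.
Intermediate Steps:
U = 18948
x = -75795/4 (x = -3/4 - 1*18948 = -3/4 - 18948 = -75795/4 ≈ -18949.)
-x = -1*(-75795/4) = 75795/4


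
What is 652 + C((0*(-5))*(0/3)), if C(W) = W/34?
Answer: 652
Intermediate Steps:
C(W) = W/34 (C(W) = W*(1/34) = W/34)
652 + C((0*(-5))*(0/3)) = 652 + ((0*(-5))*(0/3))/34 = 652 + (0*(0*(⅓)))/34 = 652 + (0*0)/34 = 652 + (1/34)*0 = 652 + 0 = 652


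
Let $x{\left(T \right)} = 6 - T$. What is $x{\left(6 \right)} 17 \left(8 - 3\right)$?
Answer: $0$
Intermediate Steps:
$x{\left(6 \right)} 17 \left(8 - 3\right) = \left(6 - 6\right) 17 \left(8 - 3\right) = 0 \cdot 17 \cdot 5 = 0 \cdot 5 = 0$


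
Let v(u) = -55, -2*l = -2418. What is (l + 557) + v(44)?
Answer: 1711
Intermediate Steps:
l = 1209 (l = -½*(-2418) = 1209)
(l + 557) + v(44) = (1209 + 557) - 55 = 1766 - 55 = 1711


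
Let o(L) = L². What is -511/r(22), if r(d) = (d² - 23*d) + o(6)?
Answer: -73/2 ≈ -36.500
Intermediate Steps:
r(d) = 36 + d² - 23*d (r(d) = (d² - 23*d) + 6² = (d² - 23*d) + 36 = 36 + d² - 23*d)
-511/r(22) = -511/(36 + 22² - 23*22) = -511/(36 + 484 - 506) = -511/14 = -511*1/14 = -73/2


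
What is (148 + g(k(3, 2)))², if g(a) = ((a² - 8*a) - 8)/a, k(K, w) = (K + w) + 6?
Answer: 2732409/121 ≈ 22582.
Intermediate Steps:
k(K, w) = 6 + K + w
g(a) = (-8 + a² - 8*a)/a
(148 + g(k(3, 2)))² = (148 + (-8 + (6 + 3 + 2) - 8/(6 + 3 + 2)))² = (148 + (-8 + 11 - 8/11))² = (148 + 25/11)² = (1653/11)² = 2732409/121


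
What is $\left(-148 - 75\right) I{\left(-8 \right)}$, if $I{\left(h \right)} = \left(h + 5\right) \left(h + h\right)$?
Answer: $-10704$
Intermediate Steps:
$I{\left(h \right)} = 2 h \left(5 + h\right)$ ($I{\left(h \right)} = \left(5 + h\right) 2 h = 2 h \left(5 + h\right)$)
$\left(-148 - 75\right) I{\left(-8 \right)} = \left(-148 - 75\right) 2 \left(-8\right) \left(5 - 8\right) = - 223 \cdot 2 \left(-8\right) \left(-3\right) = \left(-223\right) 48 = -10704$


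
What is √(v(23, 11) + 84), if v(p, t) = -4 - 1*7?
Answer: √73 ≈ 8.5440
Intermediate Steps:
v(p, t) = -11 (v(p, t) = -4 - 7 = -11)
√(v(23, 11) + 84) = √(-11 + 84) = √73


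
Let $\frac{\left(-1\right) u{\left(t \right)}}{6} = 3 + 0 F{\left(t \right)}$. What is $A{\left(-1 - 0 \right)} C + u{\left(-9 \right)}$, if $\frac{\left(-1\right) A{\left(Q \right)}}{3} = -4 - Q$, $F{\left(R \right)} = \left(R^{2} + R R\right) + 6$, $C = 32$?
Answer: $270$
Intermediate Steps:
$F{\left(R \right)} = 6 + 2 R^{2}$ ($F{\left(R \right)} = \left(R^{2} + R^{2}\right) + 6 = 2 R^{2} + 6 = 6 + 2 R^{2}$)
$u{\left(t \right)} = -18$ ($u{\left(t \right)} = - 6 \left(3 + 0 \left(6 + 2 t^{2}\right)\right) = - 6 \left(3 + 0\right) = \left(-6\right) 3 = -18$)
$A{\left(Q \right)} = 12 + 3 Q$ ($A{\left(Q \right)} = - 3 \left(-4 - Q\right) = 12 + 3 Q$)
$A{\left(-1 - 0 \right)} C + u{\left(-9 \right)} = \left(12 + 3 \left(-1 - 0\right)\right) 32 - 18 = \left(12 + 3 \left(-1 + 0\right)\right) 32 - 18 = \left(12 + 3 \left(-1\right)\right) 32 - 18 = \left(12 - 3\right) 32 - 18 = 9 \cdot 32 - 18 = 288 - 18 = 270$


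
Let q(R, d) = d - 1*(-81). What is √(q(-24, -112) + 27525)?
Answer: √27494 ≈ 165.81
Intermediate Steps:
q(R, d) = 81 + d (q(R, d) = d + 81 = 81 + d)
√(q(-24, -112) + 27525) = √((81 - 112) + 27525) = √(-31 + 27525) = √27494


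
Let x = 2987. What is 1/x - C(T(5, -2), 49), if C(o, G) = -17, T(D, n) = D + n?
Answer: 50780/2987 ≈ 17.000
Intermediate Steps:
1/x - C(T(5, -2), 49) = 1/2987 - 1*(-17) = 1/2987 + 17 = 50780/2987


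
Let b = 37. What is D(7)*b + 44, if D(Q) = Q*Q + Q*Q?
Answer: 3670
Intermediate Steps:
D(Q) = 2*Q² (D(Q) = Q² + Q² = 2*Q²)
D(7)*b + 44 = (2*7²)*37 + 44 = (2*49)*37 + 44 = 98*37 + 44 = 3626 + 44 = 3670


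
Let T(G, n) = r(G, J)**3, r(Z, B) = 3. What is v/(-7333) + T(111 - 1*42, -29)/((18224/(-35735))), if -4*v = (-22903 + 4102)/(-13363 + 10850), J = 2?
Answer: -17779913014149/335828755696 ≈ -52.943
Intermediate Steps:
T(G, n) = 27 (T(G, n) = 3**3 = 27)
v = -18801/10052 (v = -(-22903 + 4102)/(4*(-13363 + 10850)) = -(-18801)/(4*(-2513)) = -(-18801)*(-1)/(4*2513) = -1/4*18801/2513 = -18801/10052 ≈ -1.8704)
v/(-7333) + T(111 - 1*42, -29)/((18224/(-35735))) = -18801/10052/(-7333) + 27/((18224/(-35735))) = -18801/10052*(-1/7333) + 27/((18224*(-1/35735))) = 18801/73711316 + 27/(-18224/35735) = 18801/73711316 + 27*(-35735/18224) = 18801/73711316 - 964845/18224 = -17779913014149/335828755696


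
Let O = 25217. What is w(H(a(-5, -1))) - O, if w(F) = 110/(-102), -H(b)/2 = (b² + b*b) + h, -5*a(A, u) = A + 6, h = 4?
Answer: -1286122/51 ≈ -25218.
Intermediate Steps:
a(A, u) = -6/5 - A/5 (a(A, u) = -(A + 6)/5 = -(6 + A)/5 = -6/5 - A/5)
H(b) = -8 - 4*b² (H(b) = -2*((b² + b*b) + 4) = -2*((b² + b²) + 4) = -2*(2*b² + 4) = -2*(4 + 2*b²) = -8 - 4*b²)
w(F) = -55/51 (w(F) = 110*(-1/102) = -55/51)
w(H(a(-5, -1))) - O = -55/51 - 1*25217 = -55/51 - 25217 = -1286122/51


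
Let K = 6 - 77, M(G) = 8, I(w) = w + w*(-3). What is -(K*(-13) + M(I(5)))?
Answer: -931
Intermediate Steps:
I(w) = -2*w (I(w) = w - 3*w = -2*w)
K = -71
-(K*(-13) + M(I(5))) = -(-71*(-13) + 8) = -(923 + 8) = -1*931 = -931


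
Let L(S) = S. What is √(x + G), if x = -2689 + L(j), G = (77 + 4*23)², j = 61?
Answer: √25933 ≈ 161.04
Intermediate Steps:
G = 28561 (G = (77 + 92)² = 169² = 28561)
x = -2628 (x = -2689 + 61 = -2628)
√(x + G) = √(-2628 + 28561) = √25933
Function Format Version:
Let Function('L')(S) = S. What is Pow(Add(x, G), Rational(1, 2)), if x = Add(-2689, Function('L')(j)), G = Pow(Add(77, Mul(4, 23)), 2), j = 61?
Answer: Pow(25933, Rational(1, 2)) ≈ 161.04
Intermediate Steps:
G = 28561 (G = Pow(Add(77, 92), 2) = Pow(169, 2) = 28561)
x = -2628 (x = Add(-2689, 61) = -2628)
Pow(Add(x, G), Rational(1, 2)) = Pow(Add(-2628, 28561), Rational(1, 2)) = Pow(25933, Rational(1, 2))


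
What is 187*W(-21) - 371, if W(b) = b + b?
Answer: -8225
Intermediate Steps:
W(b) = 2*b
187*W(-21) - 371 = 187*(2*(-21)) - 371 = 187*(-42) - 371 = -7854 - 371 = -8225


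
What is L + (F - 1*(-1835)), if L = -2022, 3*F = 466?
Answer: -95/3 ≈ -31.667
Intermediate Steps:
F = 466/3 (F = (⅓)*466 = 466/3 ≈ 155.33)
L + (F - 1*(-1835)) = -2022 + (466/3 - 1*(-1835)) = -2022 + (466/3 + 1835) = -2022 + 5971/3 = -95/3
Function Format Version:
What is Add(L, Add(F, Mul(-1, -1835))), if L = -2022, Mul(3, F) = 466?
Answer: Rational(-95, 3) ≈ -31.667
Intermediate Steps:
F = Rational(466, 3) (F = Mul(Rational(1, 3), 466) = Rational(466, 3) ≈ 155.33)
Add(L, Add(F, Mul(-1, -1835))) = Add(-2022, Add(Rational(466, 3), Mul(-1, -1835))) = Add(-2022, Add(Rational(466, 3), 1835)) = Add(-2022, Rational(5971, 3)) = Rational(-95, 3)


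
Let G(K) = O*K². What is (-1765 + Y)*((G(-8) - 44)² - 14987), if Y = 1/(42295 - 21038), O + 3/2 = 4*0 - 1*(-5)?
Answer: -653311451452/21257 ≈ -3.0734e+7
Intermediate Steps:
O = 7/2 (O = -3/2 + (4*0 - 1*(-5)) = -3/2 + (0 + 5) = -3/2 + 5 = 7/2 ≈ 3.5000)
G(K) = 7*K²/2
Y = 1/21257 ≈ 4.7043e-5
(-1765 + Y)*((G(-8) - 44)² - 14987) = (-1765 + 1/21257)*(((7/2)*(-8)² - 44)² - 14987) = -37518604*(((7/2)*64 - 44)² - 14987)/21257 = -37518604*((224 - 44)² - 14987)/21257 = -37518604*(180² - 14987)/21257 = -37518604*(32400 - 14987)/21257 = -37518604/21257*17413 = -653311451452/21257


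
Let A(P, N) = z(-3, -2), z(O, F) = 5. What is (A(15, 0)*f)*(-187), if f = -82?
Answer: 76670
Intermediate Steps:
A(P, N) = 5
(A(15, 0)*f)*(-187) = (5*(-82))*(-187) = -410*(-187) = 76670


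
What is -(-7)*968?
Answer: 6776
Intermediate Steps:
-(-7)*968 = -1*(-6776) = 6776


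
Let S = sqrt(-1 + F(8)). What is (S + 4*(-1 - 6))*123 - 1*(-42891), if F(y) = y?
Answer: 39447 + 123*sqrt(7) ≈ 39772.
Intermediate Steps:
S = sqrt(7) (S = sqrt(-1 + 8) = sqrt(7) ≈ 2.6458)
(S + 4*(-1 - 6))*123 - 1*(-42891) = (sqrt(7) + 4*(-1 - 6))*123 - 1*(-42891) = (sqrt(7) + 4*(-7))*123 + 42891 = (sqrt(7) - 28)*123 + 42891 = (-28 + sqrt(7))*123 + 42891 = (-3444 + 123*sqrt(7)) + 42891 = 39447 + 123*sqrt(7)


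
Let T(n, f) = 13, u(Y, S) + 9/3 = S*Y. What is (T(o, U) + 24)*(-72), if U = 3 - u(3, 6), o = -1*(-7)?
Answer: -2664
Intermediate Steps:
u(Y, S) = -3 + S*Y
o = 7
U = -12 (U = 3 - (-3 + 6*3) = 3 - (-3 + 18) = 3 - 1*15 = 3 - 15 = -12)
(T(o, U) + 24)*(-72) = (13 + 24)*(-72) = 37*(-72) = -2664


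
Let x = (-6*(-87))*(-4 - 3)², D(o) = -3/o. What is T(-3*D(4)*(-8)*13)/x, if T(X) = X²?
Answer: 3042/1421 ≈ 2.1407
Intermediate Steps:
x = 25578 (x = 522*(-7)² = 522*49 = 25578)
T(-3*D(4)*(-8)*13)/x = (-3*(-3/4)*(-8)*13)²/25578 = (-3*(-3*¼)*(-8)*13)²*(1/25578) = (-(-9)*(-8)/4*13)²*(1/25578) = (-3*6*13)²*(1/25578) = (-18*13)²*(1/25578) = (-234)²*(1/25578) = 54756*(1/25578) = 3042/1421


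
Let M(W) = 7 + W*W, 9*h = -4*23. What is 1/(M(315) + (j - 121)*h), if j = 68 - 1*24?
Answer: 9/900172 ≈ 9.9981e-6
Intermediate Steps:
j = 44 (j = 68 - 24 = 44)
h = -92/9 (h = (-4*23)/9 = (⅑)*(-92) = -92/9 ≈ -10.222)
M(W) = 7 + W²
1/(M(315) + (j - 121)*h) = 1/((7 + 315²) + (44 - 121)*(-92/9)) = 1/((7 + 99225) - 77*(-92/9)) = 1/(99232 + 7084/9) = 1/(900172/9) = 9/900172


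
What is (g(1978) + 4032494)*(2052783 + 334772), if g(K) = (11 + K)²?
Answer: 19073257686325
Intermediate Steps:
(g(1978) + 4032494)*(2052783 + 334772) = ((11 + 1978)² + 4032494)*(2052783 + 334772) = (1989² + 4032494)*2387555 = (3956121 + 4032494)*2387555 = 7988615*2387555 = 19073257686325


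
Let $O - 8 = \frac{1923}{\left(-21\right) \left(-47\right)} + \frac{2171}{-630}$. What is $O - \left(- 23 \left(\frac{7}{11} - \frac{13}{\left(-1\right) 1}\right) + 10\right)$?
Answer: $\frac{101015263}{325710} \approx 310.14$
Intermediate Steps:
$O = \frac{192533}{29610}$ ($O = 8 + \left(\frac{1923}{\left(-21\right) \left(-47\right)} + \frac{2171}{-630}\right) = 8 + \left(\frac{1923}{987} + 2171 \left(- \frac{1}{630}\right)\right) = 8 + \left(1923 \cdot \frac{1}{987} - \frac{2171}{630}\right) = 8 + \left(\frac{641}{329} - \frac{2171}{630}\right) = 8 - \frac{44347}{29610} = \frac{192533}{29610} \approx 6.5023$)
$O - \left(- 23 \left(\frac{7}{11} - \frac{13}{\left(-1\right) 1}\right) + 10\right) = \frac{192533}{29610} - \left(- 23 \left(\frac{7}{11} - \frac{13}{\left(-1\right) 1}\right) + 10\right) = \frac{192533}{29610} - \left(- 23 \left(7 \cdot \frac{1}{11} - \frac{13}{-1}\right) + 10\right) = \frac{192533}{29610} - \left(- 23 \left(\frac{7}{11} - -13\right) + 10\right) = \frac{192533}{29610} - \left(- 23 \left(\frac{7}{11} + 13\right) + 10\right) = \frac{192533}{29610} - \left(\left(-23\right) \frac{150}{11} + 10\right) = \frac{192533}{29610} - \left(- \frac{3450}{11} + 10\right) = \frac{192533}{29610} - - \frac{3340}{11} = \frac{192533}{29610} + \frac{3340}{11} = \frac{101015263}{325710}$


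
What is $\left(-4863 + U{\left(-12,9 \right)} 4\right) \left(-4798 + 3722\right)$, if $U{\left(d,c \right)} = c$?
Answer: $5193852$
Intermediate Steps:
$\left(-4863 + U{\left(-12,9 \right)} 4\right) \left(-4798 + 3722\right) = \left(-4863 + 9 \cdot 4\right) \left(-4798 + 3722\right) = \left(-4863 + 36\right) \left(-1076\right) = \left(-4827\right) \left(-1076\right) = 5193852$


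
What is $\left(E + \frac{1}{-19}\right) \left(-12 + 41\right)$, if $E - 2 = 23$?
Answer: $\frac{13746}{19} \approx 723.47$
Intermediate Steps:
$E = 25$ ($E = 2 + 23 = 25$)
$\left(E + \frac{1}{-19}\right) \left(-12 + 41\right) = \left(25 + \frac{1}{-19}\right) \left(-12 + 41\right) = \left(25 - \frac{1}{19}\right) 29 = \frac{474}{19} \cdot 29 = \frac{13746}{19}$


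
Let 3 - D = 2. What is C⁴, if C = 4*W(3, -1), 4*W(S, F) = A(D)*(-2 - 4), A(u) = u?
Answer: 1296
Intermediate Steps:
D = 1 (D = 3 - 1*2 = 3 - 2 = 1)
W(S, F) = -3/2 (W(S, F) = (1*(-2 - 4))/4 = (1*(-6))/4 = (¼)*(-6) = -3/2)
C = -6 (C = 4*(-3/2) = -6)
C⁴ = (-6)⁴ = 1296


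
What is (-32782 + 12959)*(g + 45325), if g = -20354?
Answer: -495000133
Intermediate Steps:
(-32782 + 12959)*(g + 45325) = (-32782 + 12959)*(-20354 + 45325) = -19823*24971 = -495000133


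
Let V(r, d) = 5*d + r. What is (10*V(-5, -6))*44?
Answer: -15400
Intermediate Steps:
V(r, d) = r + 5*d
(10*V(-5, -6))*44 = (10*(-5 + 5*(-6)))*44 = (10*(-5 - 30))*44 = (10*(-35))*44 = -350*44 = -15400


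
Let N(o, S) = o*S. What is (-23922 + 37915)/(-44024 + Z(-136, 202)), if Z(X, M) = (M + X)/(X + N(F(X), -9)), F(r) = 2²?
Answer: -171914/540871 ≈ -0.31785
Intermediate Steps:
F(r) = 4
N(o, S) = S*o
Z(X, M) = (M + X)/(-36 + X) (Z(X, M) = (M + X)/(X - 9*4) = (M + X)/(X - 36) = (M + X)/(-36 + X))
(-23922 + 37915)/(-44024 + Z(-136, 202)) = (-23922 + 37915)/(-44024 + (202 - 136)/(-36 - 136)) = 13993/(-44024 + 66/(-172)) = 13993/(-44024 - 1/172*66) = 13993/(-44024 - 33/86) = 13993/(-3786097/86) = 13993*(-86/3786097) = -171914/540871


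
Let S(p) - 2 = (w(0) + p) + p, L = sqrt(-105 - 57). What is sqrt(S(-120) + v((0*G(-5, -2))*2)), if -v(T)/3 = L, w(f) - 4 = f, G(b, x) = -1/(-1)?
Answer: 3*sqrt(-26 - 3*I*sqrt(2)) ≈ 1.244 - 15.348*I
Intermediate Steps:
G(b, x) = 1 (G(b, x) = -1*(-1) = 1)
w(f) = 4 + f
L = 9*I*sqrt(2) (L = sqrt(-162) = 9*I*sqrt(2) ≈ 12.728*I)
S(p) = 6 + 2*p (S(p) = 2 + (((4 + 0) + p) + p) = 2 + ((4 + p) + p) = 2 + (4 + 2*p) = 6 + 2*p)
v(T) = -27*I*sqrt(2)
sqrt(S(-120) + v((0*G(-5, -2))*2)) = sqrt((6 + 2*(-120)) - 27*I*sqrt(2)) = sqrt((6 - 240) - 27*I*sqrt(2)) = sqrt(-234 - 27*I*sqrt(2))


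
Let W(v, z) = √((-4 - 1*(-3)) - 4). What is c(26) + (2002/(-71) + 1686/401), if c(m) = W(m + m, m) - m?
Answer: -1423342/28471 + I*√5 ≈ -49.993 + 2.2361*I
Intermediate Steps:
W(v, z) = I*√5 (W(v, z) = √((-4 + 3) - 4) = √(-1 - 4) = √(-5) = I*√5)
c(m) = -m + I*√5 (c(m) = I*√5 - m = -m + I*√5)
c(26) + (2002/(-71) + 1686/401) = (-1*26 + I*√5) + (2002/(-71) + 1686/401) = (-26 + I*√5) + (2002*(-1/71) + 1686*(1/401)) = (-26 + I*√5) + (-2002/71 + 1686/401) = (-26 + I*√5) - 683096/28471 = -1423342/28471 + I*√5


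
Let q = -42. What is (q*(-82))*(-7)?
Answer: -24108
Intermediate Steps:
(q*(-82))*(-7) = -42*(-82)*(-7) = 3444*(-7) = -24108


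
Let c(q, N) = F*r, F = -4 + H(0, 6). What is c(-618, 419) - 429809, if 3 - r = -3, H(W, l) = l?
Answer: -429797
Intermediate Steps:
F = 2 (F = -4 + 6 = 2)
r = 6 (r = 3 - 1*(-3) = 3 + 3 = 6)
c(q, N) = 12 (c(q, N) = 2*6 = 12)
c(-618, 419) - 429809 = 12 - 429809 = -429797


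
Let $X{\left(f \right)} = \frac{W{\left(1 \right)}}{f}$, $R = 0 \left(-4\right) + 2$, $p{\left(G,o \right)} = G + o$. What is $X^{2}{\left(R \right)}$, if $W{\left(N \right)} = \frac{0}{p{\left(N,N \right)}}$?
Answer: $0$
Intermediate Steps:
$W{\left(N \right)} = 0$ ($W{\left(N \right)} = \frac{0}{N + N} = \frac{0}{2 N} = 0 \frac{1}{2 N} = 0$)
$R = 2$ ($R = 0 + 2 = 2$)
$X{\left(f \right)} = 0$ ($X{\left(f \right)} = \frac{0}{f} = 0$)
$X^{2}{\left(R \right)} = 0^{2} = 0$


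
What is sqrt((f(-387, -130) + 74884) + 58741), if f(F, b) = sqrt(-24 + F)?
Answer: sqrt(133625 + I*sqrt(411)) ≈ 365.55 + 0.028*I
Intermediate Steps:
sqrt((f(-387, -130) + 74884) + 58741) = sqrt((sqrt(-24 - 387) + 74884) + 58741) = sqrt((sqrt(-411) + 74884) + 58741) = sqrt((I*sqrt(411) + 74884) + 58741) = sqrt((74884 + I*sqrt(411)) + 58741) = sqrt(133625 + I*sqrt(411))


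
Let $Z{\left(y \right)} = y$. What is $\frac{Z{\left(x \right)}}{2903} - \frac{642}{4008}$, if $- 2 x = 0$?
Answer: $- \frac{107}{668} \approx -0.16018$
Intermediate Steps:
$x = 0$ ($x = \left(- \frac{1}{2}\right) 0 = 0$)
$\frac{Z{\left(x \right)}}{2903} - \frac{642}{4008} = \frac{0}{2903} - \frac{642}{4008} = 0 \cdot \frac{1}{2903} - \frac{107}{668} = 0 - \frac{107}{668} = - \frac{107}{668}$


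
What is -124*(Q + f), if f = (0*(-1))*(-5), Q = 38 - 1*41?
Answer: 372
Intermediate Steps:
Q = -3 (Q = 38 - 41 = -3)
f = 0 (f = 0*(-5) = 0)
-124*(Q + f) = -124*(-3 + 0) = -124*(-3) = 372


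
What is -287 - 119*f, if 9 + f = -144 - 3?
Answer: 18277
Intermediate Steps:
f = -156 (f = -9 + (-144 - 3) = -9 - 147 = -156)
-287 - 119*f = -287 - 119*(-156) = -287 + 18564 = 18277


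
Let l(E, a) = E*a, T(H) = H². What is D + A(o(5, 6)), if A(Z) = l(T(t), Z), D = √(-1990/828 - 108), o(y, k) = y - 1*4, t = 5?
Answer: 25 + I*√2102522/138 ≈ 25.0 + 10.507*I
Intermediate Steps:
o(y, k) = -4 + y (o(y, k) = y - 4 = -4 + y)
D = I*√2102522/138 (D = √(-1990*1/828 - 108) = √(-995/414 - 108) = √(-45707/414) = I*√2102522/138 ≈ 10.507*I)
A(Z) = 25*Z (A(Z) = 5²*Z = 25*Z)
D + A(o(5, 6)) = I*√2102522/138 + 25*(-4 + 5) = I*√2102522/138 + 25*1 = I*√2102522/138 + 25 = 25 + I*√2102522/138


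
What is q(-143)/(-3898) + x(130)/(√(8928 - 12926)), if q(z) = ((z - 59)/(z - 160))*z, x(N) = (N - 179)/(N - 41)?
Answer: 143/5847 + 49*I*√3998/355822 ≈ 0.024457 + 0.0087073*I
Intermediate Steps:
x(N) = (-179 + N)/(-41 + N)
q(z) = z*(-59 + z)/(-160 + z) (q(z) = ((-59 + z)/(-160 + z))*z = z*(-59 + z)/(-160 + z))
q(-143)/(-3898) + x(130)/(√(8928 - 12926)) = -143*(-59 - 143)/(-160 - 143)/(-3898) + ((-179 + 130)/(-41 + 130))/(√(8928 - 12926)) = -143*(-202)/(-303)*(-1/3898) + (-49/89)/(√(-3998)) = -143*(-1/303)*(-202)*(-1/3898) + ((1/89)*(-49))/((I*√3998)) = -286/3*(-1/3898) - (-49)*I*√3998/355822 = 143/5847 + 49*I*√3998/355822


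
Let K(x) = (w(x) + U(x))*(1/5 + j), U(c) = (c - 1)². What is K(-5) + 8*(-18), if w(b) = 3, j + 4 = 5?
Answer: -486/5 ≈ -97.200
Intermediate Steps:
j = 1 (j = -4 + 5 = 1)
U(c) = (-1 + c)²
K(x) = 18/5 + 6*(-1 + x)²/5 (K(x) = (3 + (-1 + x)²)*(1/5 + 1) = (3 + (-1 + x)²)*(⅕ + 1) = (3 + (-1 + x)²)*(6/5) = 18/5 + 6*(-1 + x)²/5)
K(-5) + 8*(-18) = (18/5 + 6*(-1 - 5)²/5) + 8*(-18) = (18/5 + (6/5)*(-6)²) - 144 = (18/5 + (6/5)*36) - 144 = (18/5 + 216/5) - 144 = 234/5 - 144 = -486/5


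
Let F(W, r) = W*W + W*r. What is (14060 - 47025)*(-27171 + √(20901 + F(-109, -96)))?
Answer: 895692015 - 32965*√43246 ≈ 8.8884e+8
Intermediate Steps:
F(W, r) = W² + W*r
(14060 - 47025)*(-27171 + √(20901 + F(-109, -96))) = (14060 - 47025)*(-27171 + √(20901 - 109*(-109 - 96))) = -32965*(-27171 + √(20901 - 109*(-205))) = -32965*(-27171 + √(20901 + 22345)) = -32965*(-27171 + √43246) = 895692015 - 32965*√43246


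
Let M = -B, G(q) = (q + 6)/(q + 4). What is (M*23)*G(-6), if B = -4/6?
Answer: 0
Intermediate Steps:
B = -⅔ (B = -4*⅙ = -⅔ ≈ -0.66667)
G(q) = (6 + q)/(4 + q)
M = ⅔ (M = -1*(-⅔) = ⅔ ≈ 0.66667)
(M*23)*G(-6) = ((⅔)*23)*((6 - 6)/(4 - 6)) = 46*(0/(-2))/3 = 46*(-½*0)/3 = (46/3)*0 = 0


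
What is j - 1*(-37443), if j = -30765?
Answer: 6678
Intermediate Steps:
j - 1*(-37443) = -30765 - 1*(-37443) = -30765 + 37443 = 6678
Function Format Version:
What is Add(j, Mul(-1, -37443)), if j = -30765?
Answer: 6678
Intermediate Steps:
Add(j, Mul(-1, -37443)) = Add(-30765, Mul(-1, -37443)) = Add(-30765, 37443) = 6678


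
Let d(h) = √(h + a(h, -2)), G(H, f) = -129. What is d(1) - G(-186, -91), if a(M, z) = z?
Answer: 129 + I ≈ 129.0 + 1.0*I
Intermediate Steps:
d(h) = √(-2 + h) (d(h) = √(h - 2) = √(-2 + h))
d(1) - G(-186, -91) = √(-2 + 1) - 1*(-129) = √(-1) + 129 = I + 129 = 129 + I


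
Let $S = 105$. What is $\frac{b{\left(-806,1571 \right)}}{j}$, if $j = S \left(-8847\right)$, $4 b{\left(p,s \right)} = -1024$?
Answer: $\frac{256}{928935} \approx 0.00027558$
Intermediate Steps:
$b{\left(p,s \right)} = -256$ ($b{\left(p,s \right)} = \frac{1}{4} \left(-1024\right) = -256$)
$j = -928935$ ($j = 105 \left(-8847\right) = -928935$)
$\frac{b{\left(-806,1571 \right)}}{j} = - \frac{256}{-928935} = \left(-256\right) \left(- \frac{1}{928935}\right) = \frac{256}{928935}$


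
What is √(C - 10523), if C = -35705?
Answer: 2*I*√11557 ≈ 215.01*I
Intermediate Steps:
√(C - 10523) = √(-35705 - 10523) = √(-46228) = 2*I*√11557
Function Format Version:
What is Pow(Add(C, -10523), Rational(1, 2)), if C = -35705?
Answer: Mul(2, I, Pow(11557, Rational(1, 2))) ≈ Mul(215.01, I)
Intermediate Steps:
Pow(Add(C, -10523), Rational(1, 2)) = Pow(Add(-35705, -10523), Rational(1, 2)) = Pow(-46228, Rational(1, 2)) = Mul(2, I, Pow(11557, Rational(1, 2)))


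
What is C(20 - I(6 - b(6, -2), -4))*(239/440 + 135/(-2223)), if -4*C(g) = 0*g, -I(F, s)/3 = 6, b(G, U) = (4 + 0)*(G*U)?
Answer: 0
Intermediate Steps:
b(G, U) = 4*G*U (b(G, U) = 4*(G*U) = 4*G*U)
I(F, s) = -18 (I(F, s) = -3*6 = -18)
C(g) = 0 (C(g) = -0*g = -1/4*0 = 0)
C(20 - I(6 - b(6, -2), -4))*(239/440 + 135/(-2223)) = 0*(239/440 + 135/(-2223)) = 0*(239*(1/440) + 135*(-1/2223)) = 0*(239/440 - 15/247) = 0*(52433/108680) = 0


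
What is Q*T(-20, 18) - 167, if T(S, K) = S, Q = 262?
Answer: -5407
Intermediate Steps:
Q*T(-20, 18) - 167 = 262*(-20) - 167 = -5240 - 167 = -5407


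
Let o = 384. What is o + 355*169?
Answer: 60379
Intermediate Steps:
o + 355*169 = 384 + 355*169 = 384 + 59995 = 60379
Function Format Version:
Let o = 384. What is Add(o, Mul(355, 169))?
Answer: 60379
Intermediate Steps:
Add(o, Mul(355, 169)) = Add(384, Mul(355, 169)) = Add(384, 59995) = 60379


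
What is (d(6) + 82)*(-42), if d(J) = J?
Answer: -3696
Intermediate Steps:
(d(6) + 82)*(-42) = (6 + 82)*(-42) = 88*(-42) = -3696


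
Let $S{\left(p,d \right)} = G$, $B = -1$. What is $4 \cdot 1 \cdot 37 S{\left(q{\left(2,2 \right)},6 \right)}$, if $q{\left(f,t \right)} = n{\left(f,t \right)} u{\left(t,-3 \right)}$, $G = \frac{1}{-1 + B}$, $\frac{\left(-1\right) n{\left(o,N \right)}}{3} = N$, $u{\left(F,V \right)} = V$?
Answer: $-74$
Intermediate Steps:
$n{\left(o,N \right)} = - 3 N$
$G = - \frac{1}{2}$ ($G = \frac{1}{-1 - 1} = \frac{1}{-2} = - \frac{1}{2} \approx -0.5$)
$q{\left(f,t \right)} = 9 t$ ($q{\left(f,t \right)} = - 3 t \left(-3\right) = 9 t$)
$S{\left(p,d \right)} = - \frac{1}{2}$
$4 \cdot 1 \cdot 37 S{\left(q{\left(2,2 \right)},6 \right)} = 4 \cdot 1 \cdot 37 \left(- \frac{1}{2}\right) = 4 \cdot 37 \left(- \frac{1}{2}\right) = 148 \left(- \frac{1}{2}\right) = -74$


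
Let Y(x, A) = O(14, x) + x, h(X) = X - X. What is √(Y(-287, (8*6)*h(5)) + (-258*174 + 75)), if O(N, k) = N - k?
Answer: I*√44803 ≈ 211.67*I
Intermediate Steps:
h(X) = 0
Y(x, A) = 14 (Y(x, A) = (14 - x) + x = 14)
√(Y(-287, (8*6)*h(5)) + (-258*174 + 75)) = √(14 + (-258*174 + 75)) = √(14 + (-44892 + 75)) = √(14 - 44817) = √(-44803) = I*√44803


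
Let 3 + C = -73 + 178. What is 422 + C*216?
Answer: 22454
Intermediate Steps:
C = 102 (C = -3 + (-73 + 178) = -3 + 105 = 102)
422 + C*216 = 422 + 102*216 = 422 + 22032 = 22454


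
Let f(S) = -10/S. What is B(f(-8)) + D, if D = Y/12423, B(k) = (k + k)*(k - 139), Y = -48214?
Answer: -34611077/99384 ≈ -348.26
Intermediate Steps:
B(k) = 2*k*(-139 + k) (B(k) = (2*k)*(-139 + k) = 2*k*(-139 + k))
D = -48214/12423 ≈ -3.8810
B(f(-8)) + D = 2*(-10/(-8))*(-139 - 10/(-8)) - 48214/12423 = 2*(-10*(-⅛))*(-139 - 10*(-⅛)) - 48214/12423 = 2*(5/4)*(-139 + 5/4) - 48214/12423 = 2*(5/4)*(-551/4) - 48214/12423 = -2755/8 - 48214/12423 = -34611077/99384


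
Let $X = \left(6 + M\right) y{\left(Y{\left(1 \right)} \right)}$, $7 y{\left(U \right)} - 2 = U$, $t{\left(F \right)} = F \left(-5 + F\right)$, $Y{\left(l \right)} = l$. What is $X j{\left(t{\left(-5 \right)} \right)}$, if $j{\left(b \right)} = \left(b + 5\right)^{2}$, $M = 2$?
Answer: $\frac{72600}{7} \approx 10371.0$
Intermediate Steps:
$j{\left(b \right)} = \left(5 + b\right)^{2}$
$y{\left(U \right)} = \frac{2}{7} + \frac{U}{7}$
$X = \frac{24}{7}$ ($X = \left(6 + 2\right) \left(\frac{2}{7} + \frac{1}{7} \cdot 1\right) = 8 \left(\frac{2}{7} + \frac{1}{7}\right) = 8 \cdot \frac{3}{7} = \frac{24}{7} \approx 3.4286$)
$X j{\left(t{\left(-5 \right)} \right)} = \frac{24 \left(5 - 5 \left(-5 - 5\right)\right)^{2}}{7} = \frac{24 \left(5 - -50\right)^{2}}{7} = \frac{24 \left(5 + 50\right)^{2}}{7} = \frac{24 \cdot 55^{2}}{7} = \frac{24}{7} \cdot 3025 = \frac{72600}{7}$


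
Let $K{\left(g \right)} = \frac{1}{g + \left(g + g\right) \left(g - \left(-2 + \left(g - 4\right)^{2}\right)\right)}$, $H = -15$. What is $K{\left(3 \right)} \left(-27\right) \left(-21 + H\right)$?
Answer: $36$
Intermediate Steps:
$K{\left(g \right)} = \frac{1}{g + 2 g \left(2 + g - \left(-4 + g\right)^{2}\right)}$ ($K{\left(g \right)} = \frac{1}{g + 2 g \left(g - \left(-2 + \left(-4 + g\right)^{2}\right)\right)} = \frac{1}{g + 2 g \left(2 + g - \left(-4 + g\right)^{2}\right)}$)
$K{\left(3 \right)} \left(-27\right) \left(-21 + H\right) = \frac{1}{3 \left(5 - 2 \left(-4 + 3\right)^{2} + 2 \cdot 3\right)} \left(-27\right) \left(-21 - 15\right) = \frac{1}{3 \left(5 - 2 \left(-1\right)^{2} + 6\right)} \left(-27\right) \left(-36\right) = \frac{1}{3 \left(5 - 2 + 6\right)} \left(-27\right) \left(-36\right) = \frac{1}{3 \cdot 9} \left(-27\right) \left(-36\right) = \frac{1}{3} \cdot \frac{1}{9} \left(-27\right) \left(-36\right) = \frac{1}{27} \left(-27\right) \left(-36\right) = \left(-1\right) \left(-36\right) = 36$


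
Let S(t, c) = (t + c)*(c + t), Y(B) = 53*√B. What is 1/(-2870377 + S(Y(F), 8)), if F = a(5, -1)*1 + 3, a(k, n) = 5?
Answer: -2847841/8110192608449 - 1696*√2/8110192608449 ≈ -3.5144e-7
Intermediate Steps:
F = 8 (F = 5*1 + 3 = 5 + 3 = 8)
S(t, c) = (c + t)² (S(t, c) = (c + t)*(c + t) = (c + t)²)
1/(-2870377 + S(Y(F), 8)) = 1/(-2870377 + (8 + 53*√8)²) = 1/(-2870377 + (8 + 53*(2*√2))²) = 1/(-2870377 + (8 + 106*√2)²)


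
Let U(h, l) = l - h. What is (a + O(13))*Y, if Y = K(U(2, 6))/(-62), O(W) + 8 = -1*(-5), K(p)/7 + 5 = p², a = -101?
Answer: 4004/31 ≈ 129.16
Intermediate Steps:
K(p) = -35 + 7*p²
O(W) = -3 (O(W) = -8 - 1*(-5) = -8 + 5 = -3)
Y = -77/62 (Y = (-35 + 7*(6 - 1*2)²)/(-62) = (-35 + 7*(6 - 2)²)*(-1/62) = (-35 + 7*4²)*(-1/62) = (-35 + 7*16)*(-1/62) = (-35 + 112)*(-1/62) = 77*(-1/62) = -77/62 ≈ -1.2419)
(a + O(13))*Y = (-101 - 3)*(-77/62) = -104*(-77/62) = 4004/31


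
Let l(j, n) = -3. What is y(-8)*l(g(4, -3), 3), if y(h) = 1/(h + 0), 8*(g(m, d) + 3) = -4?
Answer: 3/8 ≈ 0.37500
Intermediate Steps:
g(m, d) = -7/2 (g(m, d) = -3 + (⅛)*(-4) = -3 - ½ = -7/2)
y(h) = 1/h
y(-8)*l(g(4, -3), 3) = -3/(-8) = -⅛*(-3) = 3/8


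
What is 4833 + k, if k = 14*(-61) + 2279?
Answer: 6258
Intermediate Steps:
k = 1425 (k = -854 + 2279 = 1425)
4833 + k = 4833 + 1425 = 6258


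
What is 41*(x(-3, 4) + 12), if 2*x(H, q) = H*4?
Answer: 246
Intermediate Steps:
x(H, q) = 2*H (x(H, q) = (H*4)/2 = (4*H)/2 = 2*H)
41*(x(-3, 4) + 12) = 41*(2*(-3) + 12) = 41*(-6 + 12) = 41*6 = 246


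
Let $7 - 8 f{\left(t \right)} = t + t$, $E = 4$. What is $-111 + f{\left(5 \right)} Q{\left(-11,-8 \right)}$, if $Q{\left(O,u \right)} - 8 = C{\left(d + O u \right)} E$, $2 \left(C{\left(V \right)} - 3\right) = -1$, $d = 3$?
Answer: $- \frac{471}{4} \approx -117.75$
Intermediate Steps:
$C{\left(V \right)} = \frac{5}{2}$ ($C{\left(V \right)} = 3 + \frac{1}{2} \left(-1\right) = 3 - \frac{1}{2} = \frac{5}{2}$)
$Q{\left(O,u \right)} = 18$ ($Q{\left(O,u \right)} = 8 + \frac{5}{2} \cdot 4 = 8 + 10 = 18$)
$f{\left(t \right)} = \frac{7}{8} - \frac{t}{4}$ ($f{\left(t \right)} = \frac{7}{8} - \frac{t + t}{8} = \frac{7}{8} - \frac{2 t}{8} = \frac{7}{8} - \frac{t}{4}$)
$-111 + f{\left(5 \right)} Q{\left(-11,-8 \right)} = -111 + \left(\frac{7}{8} - \frac{5}{4}\right) 18 = -111 - \frac{27}{4} = - \frac{471}{4}$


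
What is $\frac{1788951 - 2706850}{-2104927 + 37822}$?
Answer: $\frac{917899}{2067105} \approx 0.44405$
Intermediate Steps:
$\frac{1788951 - 2706850}{-2104927 + 37822} = - \frac{917899}{-2067105} = \left(-917899\right) \left(- \frac{1}{2067105}\right) = \frac{917899}{2067105}$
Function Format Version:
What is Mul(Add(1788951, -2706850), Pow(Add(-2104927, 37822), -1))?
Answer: Rational(917899, 2067105) ≈ 0.44405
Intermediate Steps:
Mul(Add(1788951, -2706850), Pow(Add(-2104927, 37822), -1)) = Mul(-917899, Pow(-2067105, -1)) = Mul(-917899, Rational(-1, 2067105)) = Rational(917899, 2067105)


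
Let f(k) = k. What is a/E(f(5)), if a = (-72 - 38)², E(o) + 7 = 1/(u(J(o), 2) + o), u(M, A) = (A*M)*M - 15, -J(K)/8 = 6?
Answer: -11127160/6437 ≈ -1728.6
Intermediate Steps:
J(K) = -48 (J(K) = -8*6 = -48)
u(M, A) = -15 + A*M² (u(M, A) = A*M² - 15 = -15 + A*M²)
E(o) = -7 + 1/(4593 + o) (E(o) = -7 + 1/((-15 + 2*(-48)²) + o) = -7 + 1/((-15 + 2*2304) + o) = -7 + 1/((-15 + 4608) + o) = -7 + 1/(4593 + o))
a = 12100 (a = (-110)² = 12100)
a/E(f(5)) = 12100/(((-32150 - 7*5)/(4593 + 5))) = 12100/(((-32150 - 35)/4598)) = 12100/(((1/4598)*(-32185))) = 12100/(-32185/4598) = 12100*(-4598/32185) = -11127160/6437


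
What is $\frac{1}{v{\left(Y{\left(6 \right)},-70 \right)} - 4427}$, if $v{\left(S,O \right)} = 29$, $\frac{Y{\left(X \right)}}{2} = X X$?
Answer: $- \frac{1}{4398} \approx -0.00022738$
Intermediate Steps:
$Y{\left(X \right)} = 2 X^{2}$ ($Y{\left(X \right)} = 2 X X = 2 X^{2}$)
$\frac{1}{v{\left(Y{\left(6 \right)},-70 \right)} - 4427} = \frac{1}{29 - 4427} = \frac{1}{-4398} = - \frac{1}{4398}$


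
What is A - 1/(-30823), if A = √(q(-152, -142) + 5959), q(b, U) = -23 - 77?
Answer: 1/30823 + 3*√651 ≈ 76.544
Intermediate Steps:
q(b, U) = -100
A = 3*√651 (A = √(-100 + 5959) = √5859 = 3*√651 ≈ 76.544)
A - 1/(-30823) = 3*√651 - 1/(-30823) = 3*√651 - 1*(-1/30823) = 3*√651 + 1/30823 = 1/30823 + 3*√651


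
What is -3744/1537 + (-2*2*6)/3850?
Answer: -7225644/2958725 ≈ -2.4421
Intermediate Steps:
-3744/1537 + (-2*2*6)/3850 = -3744*1/1537 - 4*6*(1/3850) = -3744/1537 - 24*1/3850 = -3744/1537 - 12/1925 = -7225644/2958725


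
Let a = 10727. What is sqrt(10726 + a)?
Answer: sqrt(21453) ≈ 146.47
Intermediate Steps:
sqrt(10726 + a) = sqrt(10726 + 10727) = sqrt(21453)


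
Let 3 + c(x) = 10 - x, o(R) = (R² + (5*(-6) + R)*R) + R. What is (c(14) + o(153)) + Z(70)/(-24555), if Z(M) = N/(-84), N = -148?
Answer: 21850364933/515655 ≈ 42374.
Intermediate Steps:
o(R) = R + R² + R*(-30 + R) (o(R) = (R² + (-30 + R)*R) + R = (R² + R*(-30 + R)) + R = R + R² + R*(-30 + R))
c(x) = 7 - x (c(x) = -3 + (10 - x) = 7 - x)
Z(M) = 37/21 (Z(M) = -148/(-84) = -148*(-1/84) = 37/21)
(c(14) + o(153)) + Z(70)/(-24555) = ((7 - 1*14) + 153*(-29 + 2*153)) + (37/21)/(-24555) = ((7 - 14) + 153*(-29 + 306)) + (37/21)*(-1/24555) = (-7 + 153*277) - 37/515655 = (-7 + 42381) - 37/515655 = 42374 - 37/515655 = 21850364933/515655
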